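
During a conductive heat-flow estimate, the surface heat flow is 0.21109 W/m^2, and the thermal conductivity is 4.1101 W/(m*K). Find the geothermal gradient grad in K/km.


grad = q * 1000 / k
grad = 0.21109 * 1000 / 4.1101
grad = 51.35885 deg C/km
Convert: 51.35885 deg C/km * 1.0 = 51.359 K/km
grad = 51.359 K/km


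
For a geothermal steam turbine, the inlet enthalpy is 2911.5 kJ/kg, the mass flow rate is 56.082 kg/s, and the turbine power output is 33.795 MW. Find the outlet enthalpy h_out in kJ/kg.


h_out = h_in - P * 1000 / mdot
h_out = 2911.5 - 33.795 * 1000 / 56.082
h_out = 2308.9 kJ/kg


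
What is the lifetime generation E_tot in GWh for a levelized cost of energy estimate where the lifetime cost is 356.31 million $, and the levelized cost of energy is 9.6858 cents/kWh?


E_tot = C_tot / LCOE * 100
E_tot = 356.31 / 9.6858 * 100
E_tot = 3678.7 GWh


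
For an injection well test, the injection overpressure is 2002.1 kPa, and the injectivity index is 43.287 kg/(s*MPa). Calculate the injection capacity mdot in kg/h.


mdot = II * dP / 1000
mdot = 43.287 * 2002.1 / 1000
mdot = 86.66490 kg/s
Convert: 86.66490 kg/s * 3600.0 = 3.1199e+05 kg/h
mdot = 3.1199e+05 kg/h


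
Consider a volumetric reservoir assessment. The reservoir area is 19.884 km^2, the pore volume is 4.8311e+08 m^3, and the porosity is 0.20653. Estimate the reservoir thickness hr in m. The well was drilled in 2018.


hr = Vp / (A * 1e6 * phi)
hr = 4.8311e+08 / (19.884 * 1e6 * 0.20653)
hr = 117.64 m


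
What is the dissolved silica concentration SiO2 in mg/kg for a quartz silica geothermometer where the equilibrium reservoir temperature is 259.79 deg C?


SiO2 = 10^(5.19 - 1309/(T_eq + 273.15))
SiO2 = 10^(5.19 - 1309/(259.79 + 273.15))
SiO2 = 541.77 mg/kg


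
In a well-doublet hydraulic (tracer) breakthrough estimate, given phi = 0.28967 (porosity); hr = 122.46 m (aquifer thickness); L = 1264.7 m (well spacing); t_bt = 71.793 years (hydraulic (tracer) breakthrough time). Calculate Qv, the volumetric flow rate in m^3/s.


Qv = pi*hr*phi*L^2 / (3*t_bt*365.25*86400)
Qv = pi*122.46*0.28967*1264.7^2 / (3*71.793*365.25*86400)
Qv = 0.026225 m^3/s


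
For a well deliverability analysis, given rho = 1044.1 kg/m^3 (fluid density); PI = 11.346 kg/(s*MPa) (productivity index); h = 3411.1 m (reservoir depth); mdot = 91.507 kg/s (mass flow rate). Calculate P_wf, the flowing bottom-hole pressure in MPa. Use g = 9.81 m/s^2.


Step 1: P_i = rho*g*h/1e6 = 1044.1*9.81*3411.1/1e6 = 34.93860 MPa
Step 2: P_wf = P_i - mdot/PI = 34.93860 - 91.507/11.346 = 26.873 MPa
P_wf = 26.873 MPa


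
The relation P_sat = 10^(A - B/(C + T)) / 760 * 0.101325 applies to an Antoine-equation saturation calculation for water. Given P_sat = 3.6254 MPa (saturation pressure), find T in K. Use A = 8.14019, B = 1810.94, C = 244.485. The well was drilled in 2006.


T = B / (A - log10(P_sat * 760 / 0.101325)) - C
T = 1810.94 / (8.14019 - log10(3.6254 * 760 / 0.101325)) - 244.485
T = 244.2005 deg C
Convert to K: 244.2005 + 273.15 = 517.35 K
T = 517.35 K


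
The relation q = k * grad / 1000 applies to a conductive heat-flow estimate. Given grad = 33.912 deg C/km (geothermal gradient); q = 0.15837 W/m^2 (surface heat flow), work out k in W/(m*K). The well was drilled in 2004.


k = q * 1000 / grad
k = 0.15837 * 1000 / 33.912
k = 4.6700 W/(m*K)


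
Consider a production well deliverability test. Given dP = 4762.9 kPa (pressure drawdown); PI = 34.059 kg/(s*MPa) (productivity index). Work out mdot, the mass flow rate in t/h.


mdot = PI * dP / 1000
mdot = 34.059 * 4762.9 / 1000
mdot = 162.2196 kg/s
Convert: 162.2196 kg/s * 3.6 = 583.99 t/h
mdot = 583.99 t/h


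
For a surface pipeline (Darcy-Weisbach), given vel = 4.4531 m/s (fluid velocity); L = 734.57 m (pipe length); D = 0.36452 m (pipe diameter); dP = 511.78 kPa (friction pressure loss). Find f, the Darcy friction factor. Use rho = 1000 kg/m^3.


f = dP*1000 / ((L/D)*(rho*vel^2/2))
f = 511.78*1000 / ((734.57/0.36452)*(1000*4.4531^2/2))
f = 0.025614


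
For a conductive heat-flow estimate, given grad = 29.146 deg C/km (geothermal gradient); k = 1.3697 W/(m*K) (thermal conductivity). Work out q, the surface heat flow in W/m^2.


q = k * grad / 1000
q = 1.3697 * 29.146 / 1000
q = 0.039921 W/m^2


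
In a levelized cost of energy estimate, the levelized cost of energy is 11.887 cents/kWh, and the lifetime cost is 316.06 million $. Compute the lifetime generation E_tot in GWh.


E_tot = C_tot / LCOE * 100
E_tot = 316.06 / 11.887 * 100
E_tot = 2658.9 GWh


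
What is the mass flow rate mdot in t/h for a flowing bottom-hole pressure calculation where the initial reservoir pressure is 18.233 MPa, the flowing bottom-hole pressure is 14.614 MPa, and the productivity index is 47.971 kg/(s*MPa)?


mdot = (P_i - P_wf) * PI
mdot = (18.233 - 14.614) * 47.971
mdot = 173.6070 kg/s
Convert: 173.6070 kg/s * 3.6 = 624.99 t/h
mdot = 624.99 t/h


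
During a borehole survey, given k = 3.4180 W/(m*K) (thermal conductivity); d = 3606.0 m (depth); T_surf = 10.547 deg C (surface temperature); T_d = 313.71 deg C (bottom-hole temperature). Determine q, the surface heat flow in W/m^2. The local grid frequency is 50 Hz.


Step 1: grad = (T_d - T_surf)/d * 1000 = (313.71 - 10.547)/3606.0 * 1000 = 84.07182 deg C/km
Step 2: q = k * grad / 1000 = 3.418 * 84.07182 / 1000 = 0.28736 W/m^2
q = 0.28736 W/m^2


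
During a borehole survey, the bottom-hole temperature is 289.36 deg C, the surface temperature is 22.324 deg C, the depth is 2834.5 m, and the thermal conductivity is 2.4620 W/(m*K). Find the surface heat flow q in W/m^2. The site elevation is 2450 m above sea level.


Step 1: grad = (T_d - T_surf)/d * 1000 = (289.36 - 22.324)/2834.5 * 1000 = 94.20921 deg C/km
Step 2: q = k * grad / 1000 = 2.462 * 94.20921 / 1000 = 0.23194 W/m^2
q = 0.23194 W/m^2


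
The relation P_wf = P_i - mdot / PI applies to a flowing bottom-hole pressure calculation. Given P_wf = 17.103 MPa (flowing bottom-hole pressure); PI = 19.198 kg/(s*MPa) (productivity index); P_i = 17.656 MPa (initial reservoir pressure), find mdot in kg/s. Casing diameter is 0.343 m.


mdot = (P_i - P_wf) * PI
mdot = (17.656 - 17.103) * 19.198
mdot = 10.616 kg/s


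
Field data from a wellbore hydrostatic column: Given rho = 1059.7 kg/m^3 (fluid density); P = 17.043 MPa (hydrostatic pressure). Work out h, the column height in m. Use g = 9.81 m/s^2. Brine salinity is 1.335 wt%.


h = P * 1e6 / (g * rho)
h = 17.043 * 1e6 / (9.81 * 1059.7)
h = 1639.4 m


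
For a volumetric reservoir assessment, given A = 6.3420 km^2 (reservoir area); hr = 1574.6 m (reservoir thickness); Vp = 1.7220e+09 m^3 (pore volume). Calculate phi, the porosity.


phi = Vp / (A * 1e6 * hr)
phi = 1.7220e+09 / (6.3420 * 1e6 * 1574.6)
phi = 0.17244


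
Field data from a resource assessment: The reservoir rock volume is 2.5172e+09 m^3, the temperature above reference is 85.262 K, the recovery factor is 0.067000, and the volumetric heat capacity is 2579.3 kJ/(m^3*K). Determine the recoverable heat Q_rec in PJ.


Step 1: Q_s = Vr*rhoc*dT/1e12 = 2.5172e+09*2579.3*85.262/1e12 = 553.5733 PJ
Step 2: Q_rec = Q_s * RF = 553.5733 * 0.067 = 37.089 PJ
Q_rec = 37.089 PJ


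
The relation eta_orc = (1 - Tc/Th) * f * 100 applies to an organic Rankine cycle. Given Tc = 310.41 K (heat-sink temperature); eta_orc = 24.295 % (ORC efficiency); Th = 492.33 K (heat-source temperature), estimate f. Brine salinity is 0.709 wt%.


f = (eta_orc/100) / (1 - Tc/Th)
f = (24.295/100) / (1 - 310.41/492.33)
f = 0.65750


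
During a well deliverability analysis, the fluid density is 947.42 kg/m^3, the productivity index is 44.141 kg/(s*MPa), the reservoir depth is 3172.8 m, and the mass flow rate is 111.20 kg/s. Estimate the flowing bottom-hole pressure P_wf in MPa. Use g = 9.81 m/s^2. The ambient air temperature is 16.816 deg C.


Step 1: P_i = rho*g*h/1e6 = 947.42*9.81*3172.8/1e6 = 29.48861 MPa
Step 2: P_wf = P_i - mdot/PI = 29.48861 - 111.2/44.141 = 26.969 MPa
P_wf = 26.969 MPa


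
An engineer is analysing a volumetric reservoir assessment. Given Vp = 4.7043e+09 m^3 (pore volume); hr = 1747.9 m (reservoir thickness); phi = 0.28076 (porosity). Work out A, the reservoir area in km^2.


A = Vp / (1e6 * hr * phi)
A = 4.7043e+09 / (1e6 * 1747.9 * 0.28076)
A = 9.5861 km^2


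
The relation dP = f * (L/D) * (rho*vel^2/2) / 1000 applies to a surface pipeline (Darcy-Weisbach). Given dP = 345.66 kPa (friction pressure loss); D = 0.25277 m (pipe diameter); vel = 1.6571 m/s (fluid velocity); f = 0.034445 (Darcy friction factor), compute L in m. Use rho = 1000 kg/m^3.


L = dP*1000*D / (f*rho*vel^2/2)
L = 345.66*1000*0.25277 / (0.034445*1000*1.6571^2/2)
L = 1847.5 m


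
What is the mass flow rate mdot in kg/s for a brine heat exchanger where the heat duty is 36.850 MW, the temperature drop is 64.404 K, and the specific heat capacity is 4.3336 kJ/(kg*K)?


mdot = Q * 1000 / (cp * dT)
mdot = 36.850 * 1000 / (4.3336 * 64.404)
mdot = 132.03 kg/s


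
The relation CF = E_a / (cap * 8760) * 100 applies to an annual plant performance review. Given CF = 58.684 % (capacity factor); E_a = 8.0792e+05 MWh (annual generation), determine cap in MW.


cap = E_a / (CF/100 * 8760)
cap = 8.0792e+05 / (58.684/100 * 8760)
cap = 157.16 MW


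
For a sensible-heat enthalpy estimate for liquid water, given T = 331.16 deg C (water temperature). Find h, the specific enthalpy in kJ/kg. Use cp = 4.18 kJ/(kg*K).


h = cp * T
h = 4.18 * 331.16
h = 1384.2 kJ/kg


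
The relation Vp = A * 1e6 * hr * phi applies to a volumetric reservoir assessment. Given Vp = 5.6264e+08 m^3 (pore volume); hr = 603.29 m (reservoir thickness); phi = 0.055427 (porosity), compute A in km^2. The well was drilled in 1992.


A = Vp / (1e6 * hr * phi)
A = 5.6264e+08 / (1e6 * 603.29 * 0.055427)
A = 16.826 km^2


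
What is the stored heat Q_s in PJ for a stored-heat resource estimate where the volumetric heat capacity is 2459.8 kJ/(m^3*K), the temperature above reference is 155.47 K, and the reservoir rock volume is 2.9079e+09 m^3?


Q_s = Vr * rhoc * dT / 1e12
Q_s = 2.9079e+09 * 2459.8 * 155.47 / 1e12
Q_s = 1112.1 PJ


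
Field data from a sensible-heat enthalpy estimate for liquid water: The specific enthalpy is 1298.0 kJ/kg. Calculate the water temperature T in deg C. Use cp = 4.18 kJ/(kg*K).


T = h / cp
T = 1298.0 / 4.18
T = 310.53 deg C


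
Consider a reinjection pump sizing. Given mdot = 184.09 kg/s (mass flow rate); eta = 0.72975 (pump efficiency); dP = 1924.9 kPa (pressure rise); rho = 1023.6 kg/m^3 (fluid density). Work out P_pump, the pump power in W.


P_pump = mdot * dP / (rho * eta)
P_pump = 184.09 * 1924.9 / (1023.6 * 0.72975)
P_pump = 474.3883 kW
Convert: 474.3883 kW * 1000.0 = 4.7439e+05 W
P_pump = 4.7439e+05 W


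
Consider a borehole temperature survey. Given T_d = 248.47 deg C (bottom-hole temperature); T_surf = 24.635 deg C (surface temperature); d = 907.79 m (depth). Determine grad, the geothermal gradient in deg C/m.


grad = (T_d - T_surf) / d * 1000
grad = (248.47 - 24.635) / 907.79 * 1000
grad = 246.5713 deg C/km
Convert: 246.5713 deg C/km * 0.001 = 0.24657 deg C/m
grad = 0.24657 deg C/m


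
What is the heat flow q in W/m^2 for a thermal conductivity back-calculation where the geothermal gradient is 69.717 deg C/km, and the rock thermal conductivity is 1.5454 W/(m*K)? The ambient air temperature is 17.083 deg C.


q = k * grad / 1000
q = 1.5454 * 69.717 / 1000
q = 0.10774 W/m^2


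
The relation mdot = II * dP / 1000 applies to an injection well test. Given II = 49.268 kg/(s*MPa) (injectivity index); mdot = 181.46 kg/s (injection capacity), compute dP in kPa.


dP = mdot * 1000 / II
dP = 181.46 * 1000 / 49.268
dP = 3683.1 kPa


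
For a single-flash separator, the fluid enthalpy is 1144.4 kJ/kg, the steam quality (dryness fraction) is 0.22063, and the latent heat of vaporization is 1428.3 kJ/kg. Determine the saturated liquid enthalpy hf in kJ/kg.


hf = h - x * hfg
hf = 1144.4 - 0.22063 * 1428.3
hf = 829.27 kJ/kg


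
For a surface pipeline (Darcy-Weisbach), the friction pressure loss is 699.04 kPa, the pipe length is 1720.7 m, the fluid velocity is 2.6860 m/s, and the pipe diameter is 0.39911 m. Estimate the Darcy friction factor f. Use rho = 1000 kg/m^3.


f = dP*1000 / ((L/D)*(rho*vel^2/2))
f = 699.04*1000 / ((1720.7/0.39911)*(1000*2.6860^2/2))
f = 0.044948


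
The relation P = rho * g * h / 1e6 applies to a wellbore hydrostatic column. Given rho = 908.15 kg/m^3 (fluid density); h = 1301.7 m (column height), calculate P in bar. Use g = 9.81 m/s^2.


P = rho * g * h / 1e6
P = 908.15 * 9.81 * 1301.7 / 1e6
P = 11.59678 MPa
Convert: 11.59678 MPa * 10.0 = 115.97 bar
P = 115.97 bar


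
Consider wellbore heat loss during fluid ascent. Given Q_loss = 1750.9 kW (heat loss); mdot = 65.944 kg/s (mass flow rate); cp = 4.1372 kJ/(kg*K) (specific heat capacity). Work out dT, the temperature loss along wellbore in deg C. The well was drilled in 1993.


dT = Q_loss / (mdot * cp)
dT = 1750.9 / (65.944 * 4.1372)
dT = 6.417702 K
Convert (temperature difference, 1 K = 1 deg C): 6.417702 K = 6.417702 deg C
dT = 6.4177 deg C


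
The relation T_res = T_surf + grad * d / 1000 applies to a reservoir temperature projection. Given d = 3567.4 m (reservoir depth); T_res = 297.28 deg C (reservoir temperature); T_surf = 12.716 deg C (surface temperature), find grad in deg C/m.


grad = (T_res - T_surf) / d * 1000
grad = (297.28 - 12.716) / 3567.4 * 1000
grad = 79.76790 deg C/km
Convert: 79.76790 deg C/km * 0.001 = 0.079768 deg C/m
grad = 0.079768 deg C/m


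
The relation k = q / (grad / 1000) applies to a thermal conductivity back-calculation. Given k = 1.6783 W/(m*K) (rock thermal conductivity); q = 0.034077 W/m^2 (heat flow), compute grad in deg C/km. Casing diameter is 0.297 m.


grad = q / k * 1000
grad = 0.034077 / 1.6783 * 1000
grad = 20.304 deg C/km


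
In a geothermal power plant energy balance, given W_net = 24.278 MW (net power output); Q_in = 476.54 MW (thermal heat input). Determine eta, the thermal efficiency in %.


eta = W_net / Q_in * 100
eta = 24.278 / 476.54 * 100
eta = 5.0946 %


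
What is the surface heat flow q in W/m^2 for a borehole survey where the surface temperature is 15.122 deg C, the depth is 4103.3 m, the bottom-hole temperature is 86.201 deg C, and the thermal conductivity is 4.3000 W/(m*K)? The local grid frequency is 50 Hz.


Step 1: grad = (T_d - T_surf)/d * 1000 = (86.201 - 15.122)/4103.3 * 1000 = 17.32240 deg C/km
Step 2: q = k * grad / 1000 = 4.3 * 17.32240 / 1000 = 0.074486 W/m^2
q = 0.074486 W/m^2


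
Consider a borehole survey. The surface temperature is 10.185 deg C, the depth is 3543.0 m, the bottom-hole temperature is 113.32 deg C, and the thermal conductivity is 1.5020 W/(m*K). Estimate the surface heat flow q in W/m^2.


Step 1: grad = (T_d - T_surf)/d * 1000 = (113.32 - 10.185)/3543.0 * 1000 = 29.10951 deg C/km
Step 2: q = k * grad / 1000 = 1.502 * 29.10951 / 1000 = 0.043722 W/m^2
q = 0.043722 W/m^2


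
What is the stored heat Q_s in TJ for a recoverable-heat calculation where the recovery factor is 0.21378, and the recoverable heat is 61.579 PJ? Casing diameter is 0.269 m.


Q_s = Q_rec / RF
Q_s = 61.579 / 0.21378
Q_s = 288.0485 PJ
Convert: 288.0485 PJ * 1000.0 = 2.8805e+05 TJ
Q_s = 2.8805e+05 TJ


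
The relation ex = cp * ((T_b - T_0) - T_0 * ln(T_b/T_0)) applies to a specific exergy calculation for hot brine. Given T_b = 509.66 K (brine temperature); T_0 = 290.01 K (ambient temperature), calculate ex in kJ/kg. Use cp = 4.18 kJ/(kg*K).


ex = cp * ((T_b - T_0) - T_0 * ln(T_b/T_0))
ex = 4.18 * ((509.66 - 290.01) - 290.01 * ln(509.66/290.01))
ex = 234.64 kJ/kg


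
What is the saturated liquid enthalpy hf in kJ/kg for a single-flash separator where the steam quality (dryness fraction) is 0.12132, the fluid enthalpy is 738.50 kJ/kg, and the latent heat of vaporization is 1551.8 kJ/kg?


hf = h - x * hfg
hf = 738.50 - 0.12132 * 1551.8
hf = 550.24 kJ/kg


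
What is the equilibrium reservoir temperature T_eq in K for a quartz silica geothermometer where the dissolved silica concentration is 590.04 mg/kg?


T_eq = 1309 / (5.19 - log10(SiO2)) - 273.15
T_eq = 1309 / (5.19 - log10(590.04)) - 273.15
T_eq = 267.9562 deg C
Convert to K: 267.9562 + 273.15 = 541.11 K
T_eq = 541.11 K


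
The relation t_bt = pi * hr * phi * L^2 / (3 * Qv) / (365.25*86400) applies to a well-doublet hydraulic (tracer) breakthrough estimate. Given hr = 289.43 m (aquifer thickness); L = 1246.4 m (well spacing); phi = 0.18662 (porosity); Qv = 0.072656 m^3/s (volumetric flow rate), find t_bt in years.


t_bt = pi * hr * phi * L^2 / (3 * Qv) / (365.25*86400)
t_bt = pi * 289.43 * 0.18662 * 1246.4^2 / (3 * 0.072656) / (365.25*86400)
t_bt = 38.324 years


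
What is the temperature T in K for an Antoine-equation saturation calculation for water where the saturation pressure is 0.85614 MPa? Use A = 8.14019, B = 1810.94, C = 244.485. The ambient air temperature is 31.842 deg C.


T = B / (A - log10(P_sat * 760 / 0.101325)) - C
T = 1810.94 / (8.14019 - log10(0.85614 * 760 / 0.101325)) - 244.485
T = 173.5000 deg C
Convert to K: 173.5000 + 273.15 = 446.65 K
T = 446.65 K


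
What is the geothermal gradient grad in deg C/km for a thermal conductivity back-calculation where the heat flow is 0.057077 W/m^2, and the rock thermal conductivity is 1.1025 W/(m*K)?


grad = q / k * 1000
grad = 0.057077 / 1.1025 * 1000
grad = 51.771 deg C/km


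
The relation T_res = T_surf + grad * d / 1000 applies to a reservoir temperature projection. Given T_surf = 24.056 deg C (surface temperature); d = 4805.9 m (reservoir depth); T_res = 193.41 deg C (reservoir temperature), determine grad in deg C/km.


grad = (T_res - T_surf) / d * 1000
grad = (193.41 - 24.056) / 4805.9 * 1000
grad = 35.239 deg C/km


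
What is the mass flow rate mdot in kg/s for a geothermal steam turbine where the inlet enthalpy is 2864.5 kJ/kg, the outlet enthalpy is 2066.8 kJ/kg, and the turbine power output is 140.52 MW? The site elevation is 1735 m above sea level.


mdot = P * 1000 / (h_in - h_out)
mdot = 140.52 * 1000 / (2864.5 - 2066.8)
mdot = 176.16 kg/s


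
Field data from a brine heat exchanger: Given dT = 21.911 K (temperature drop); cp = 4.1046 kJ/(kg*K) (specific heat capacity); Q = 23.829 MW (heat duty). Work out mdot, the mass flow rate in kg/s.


mdot = Q * 1000 / (cp * dT)
mdot = 23.829 * 1000 / (4.1046 * 21.911)
mdot = 264.96 kg/s


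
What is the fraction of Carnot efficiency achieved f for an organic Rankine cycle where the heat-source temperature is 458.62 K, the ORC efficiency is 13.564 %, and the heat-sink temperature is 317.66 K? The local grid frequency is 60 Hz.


f = (eta_orc/100) / (1 - Tc/Th)
f = (13.564/100) / (1 - 317.66/458.62)
f = 0.44131


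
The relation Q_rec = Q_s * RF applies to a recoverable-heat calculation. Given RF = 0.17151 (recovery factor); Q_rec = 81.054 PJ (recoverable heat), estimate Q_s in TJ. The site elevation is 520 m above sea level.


Q_s = Q_rec / RF
Q_s = 81.054 / 0.17151
Q_s = 472.5905 PJ
Convert: 472.5905 PJ * 1000.0 = 4.7259e+05 TJ
Q_s = 4.7259e+05 TJ


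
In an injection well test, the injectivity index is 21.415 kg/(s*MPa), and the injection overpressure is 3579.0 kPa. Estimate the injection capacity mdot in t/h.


mdot = II * dP / 1000
mdot = 21.415 * 3579.0 / 1000
mdot = 76.64428 kg/s
Convert: 76.64428 kg/s * 3.6 = 275.92 t/h
mdot = 275.92 t/h


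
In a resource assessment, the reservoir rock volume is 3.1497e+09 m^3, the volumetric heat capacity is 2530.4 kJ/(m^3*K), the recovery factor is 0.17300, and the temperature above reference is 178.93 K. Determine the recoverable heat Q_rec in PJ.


Step 1: Q_s = Vr*rhoc*dT/1e12 = 3.1497e+09*2530.4*178.93/1e12 = 1426.072 PJ
Step 2: Q_rec = Q_s * RF = 1426.072 * 0.173 = 246.71 PJ
Q_rec = 246.71 PJ


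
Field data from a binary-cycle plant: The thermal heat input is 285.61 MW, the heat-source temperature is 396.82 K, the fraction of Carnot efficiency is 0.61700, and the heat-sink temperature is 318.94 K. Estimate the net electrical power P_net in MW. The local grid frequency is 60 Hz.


Step 1: eta = (1 - Tc/Th)*f = (1 - 318.94/396.82)*0.617 = 0.1210926
Step 2: P_net = eta * Q_in = 0.1210926 * 285.61 = 34.585 MW
P_net = 34.585 MW


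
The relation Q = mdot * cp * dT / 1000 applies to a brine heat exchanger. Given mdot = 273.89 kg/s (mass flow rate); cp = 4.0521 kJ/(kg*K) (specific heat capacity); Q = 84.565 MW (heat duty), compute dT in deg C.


dT = Q * 1000 / (mdot * cp)
dT = 84.565 * 1000 / (273.89 * 4.0521)
dT = 76.19638 K
Convert (temperature difference, 1 K = 1 deg C): 76.19638 K = 76.19638 deg C
dT = 76.196 deg C


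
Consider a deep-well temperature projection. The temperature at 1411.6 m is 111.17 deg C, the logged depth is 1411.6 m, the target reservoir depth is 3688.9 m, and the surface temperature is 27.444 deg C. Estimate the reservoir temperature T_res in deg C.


Step 1: grad = (T_d1 - T_surf)/d1 * 1000 = (111.17 - 27.444)/1411.6 * 1000 = 59.31284 deg C/km
Step 2: T_res = T_surf + grad*d2/1000 = 27.444 + 59.31284*3688.9/1000 = 246.24 deg C
T_res = 246.24 deg C


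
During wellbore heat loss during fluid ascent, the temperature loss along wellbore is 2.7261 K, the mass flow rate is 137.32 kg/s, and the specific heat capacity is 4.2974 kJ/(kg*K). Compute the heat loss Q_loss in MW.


Q_loss = mdot * cp * dT
Q_loss = 137.32 * 4.2974 * 2.7261
Q_loss = 1608.723 kW
Convert: 1608.723 kW * 0.001 = 1.6087 MW
Q_loss = 1.6087 MW


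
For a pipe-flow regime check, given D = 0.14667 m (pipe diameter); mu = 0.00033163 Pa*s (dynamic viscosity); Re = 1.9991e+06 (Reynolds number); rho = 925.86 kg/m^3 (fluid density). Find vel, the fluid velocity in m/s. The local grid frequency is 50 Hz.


vel = Re * mu / (rho * D)
vel = 1.9991e+06 * 0.00033163 / (925.86 * 0.14667)
vel = 4.8820 m/s


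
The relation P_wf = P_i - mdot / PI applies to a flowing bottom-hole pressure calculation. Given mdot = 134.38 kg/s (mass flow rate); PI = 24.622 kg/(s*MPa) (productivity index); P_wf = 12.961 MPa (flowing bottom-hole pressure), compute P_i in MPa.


P_i = P_wf + mdot / PI
P_i = 12.961 + 134.38 / 24.622
P_i = 18.419 MPa


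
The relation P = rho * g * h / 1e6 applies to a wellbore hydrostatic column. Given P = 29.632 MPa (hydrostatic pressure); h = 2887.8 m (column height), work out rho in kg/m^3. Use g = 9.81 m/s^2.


rho = P * 1e6 / (g * h)
rho = 29.632 * 1e6 / (9.81 * 2887.8)
rho = 1046.0 kg/m^3


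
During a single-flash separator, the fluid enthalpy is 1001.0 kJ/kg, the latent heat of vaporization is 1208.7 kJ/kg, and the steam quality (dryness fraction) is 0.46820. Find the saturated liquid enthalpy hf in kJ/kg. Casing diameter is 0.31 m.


hf = h - x * hfg
hf = 1001.0 - 0.46820 * 1208.7
hf = 435.09 kJ/kg


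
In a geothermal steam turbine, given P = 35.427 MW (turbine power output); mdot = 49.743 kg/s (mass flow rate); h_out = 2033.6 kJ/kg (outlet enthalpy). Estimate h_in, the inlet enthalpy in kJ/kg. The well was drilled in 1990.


h_in = h_out + P * 1000 / mdot
h_in = 2033.6 + 35.427 * 1000 / 49.743
h_in = 2745.8 kJ/kg


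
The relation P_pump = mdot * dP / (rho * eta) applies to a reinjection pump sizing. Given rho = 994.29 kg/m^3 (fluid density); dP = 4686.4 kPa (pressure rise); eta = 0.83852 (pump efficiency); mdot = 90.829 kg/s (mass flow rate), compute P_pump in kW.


P_pump = mdot * dP / (rho * eta)
P_pump = 90.829 * 4686.4 / (994.29 * 0.83852)
P_pump = 510.55 kW


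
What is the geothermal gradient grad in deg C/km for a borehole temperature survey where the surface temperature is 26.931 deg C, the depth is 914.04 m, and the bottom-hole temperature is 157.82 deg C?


grad = (T_d - T_surf) / d * 1000
grad = (157.82 - 26.931) / 914.04 * 1000
grad = 143.20 deg C/km


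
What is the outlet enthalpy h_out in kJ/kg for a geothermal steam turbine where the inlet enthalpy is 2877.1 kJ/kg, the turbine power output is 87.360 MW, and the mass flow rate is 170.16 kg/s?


h_out = h_in - P * 1000 / mdot
h_out = 2877.1 - 87.360 * 1000 / 170.16
h_out = 2363.7 kJ/kg


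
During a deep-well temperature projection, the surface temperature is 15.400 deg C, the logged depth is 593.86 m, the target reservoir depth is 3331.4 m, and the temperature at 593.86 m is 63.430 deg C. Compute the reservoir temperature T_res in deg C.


Step 1: grad = (T_d1 - T_surf)/d1 * 1000 = (63.43 - 15.4)/593.86 * 1000 = 80.87765 deg C/km
Step 2: T_res = T_surf + grad*d2/1000 = 15.4 + 80.87765*3331.4/1000 = 284.84 deg C
T_res = 284.84 deg C


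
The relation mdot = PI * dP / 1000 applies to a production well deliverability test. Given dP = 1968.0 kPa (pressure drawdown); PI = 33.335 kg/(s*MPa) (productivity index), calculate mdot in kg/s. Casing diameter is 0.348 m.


mdot = PI * dP / 1000
mdot = 33.335 * 1968.0 / 1000
mdot = 65.603 kg/s


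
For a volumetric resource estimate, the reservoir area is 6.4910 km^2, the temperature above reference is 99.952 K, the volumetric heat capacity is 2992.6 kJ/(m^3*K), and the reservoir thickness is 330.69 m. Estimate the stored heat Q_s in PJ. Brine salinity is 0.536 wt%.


Step 1: Vr = A*1e6*hr = 6.491*1e6*330.69 = 2.146509e+09 m^3
Step 2: Q_s = Vr*rhoc*dT/1e12 = 2.146509e+09*2992.6*99.952/1e12 = 642.06 PJ
Q_s = 642.06 PJ


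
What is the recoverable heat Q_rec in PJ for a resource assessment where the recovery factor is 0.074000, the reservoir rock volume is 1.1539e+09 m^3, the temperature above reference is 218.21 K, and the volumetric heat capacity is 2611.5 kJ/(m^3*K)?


Step 1: Q_s = Vr*rhoc*dT/1e12 = 1.1539e+09*2611.5*218.21/1e12 = 657.5562 PJ
Step 2: Q_rec = Q_s * RF = 657.5562 * 0.074 = 48.659 PJ
Q_rec = 48.659 PJ


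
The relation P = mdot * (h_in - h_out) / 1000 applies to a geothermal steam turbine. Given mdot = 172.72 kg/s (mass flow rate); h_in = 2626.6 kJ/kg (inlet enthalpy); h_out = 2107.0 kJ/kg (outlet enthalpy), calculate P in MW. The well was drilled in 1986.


P = mdot * (h_in - h_out) / 1000
P = 172.72 * (2626.6 - 2107.0) / 1000
P = 89.745 MW


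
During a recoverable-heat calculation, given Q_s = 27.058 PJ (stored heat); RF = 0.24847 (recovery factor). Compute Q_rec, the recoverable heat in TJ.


Q_rec = Q_s * RF
Q_rec = 27.058 * 0.24847
Q_rec = 6.723101 PJ
Convert: 6.723101 PJ * 1000.0 = 6723.1 TJ
Q_rec = 6723.1 TJ


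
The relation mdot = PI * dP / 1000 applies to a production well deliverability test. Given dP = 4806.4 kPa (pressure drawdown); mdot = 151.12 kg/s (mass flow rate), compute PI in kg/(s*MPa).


PI = mdot * 1000 / dP
PI = 151.12 * 1000 / 4806.4
PI = 31.441 kg/(s*MPa)


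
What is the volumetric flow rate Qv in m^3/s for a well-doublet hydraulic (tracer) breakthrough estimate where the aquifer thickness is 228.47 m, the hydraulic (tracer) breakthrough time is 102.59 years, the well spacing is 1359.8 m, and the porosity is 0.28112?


Qv = pi*hr*phi*L^2 / (3*t_bt*365.25*86400)
Qv = pi*228.47*0.28112*1359.8^2 / (3*102.59*365.25*86400)
Qv = 0.038414 m^3/s


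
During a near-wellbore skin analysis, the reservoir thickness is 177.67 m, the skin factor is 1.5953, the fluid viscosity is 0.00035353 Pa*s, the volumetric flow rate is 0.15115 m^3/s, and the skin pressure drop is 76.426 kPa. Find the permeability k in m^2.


k = S*q*mu / (2*pi*dP_s*1000*hr)
k = 1.5953*0.15115*0.00035353 / (2*pi*76.426*1000*177.67)
k = 9.9918e-13 m^2


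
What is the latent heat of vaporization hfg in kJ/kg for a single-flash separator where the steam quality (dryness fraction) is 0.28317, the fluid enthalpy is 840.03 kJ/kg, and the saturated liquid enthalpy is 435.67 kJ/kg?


hfg = (h - hf) / x
hfg = (840.03 - 435.67) / 0.28317
hfg = 1428.0 kJ/kg


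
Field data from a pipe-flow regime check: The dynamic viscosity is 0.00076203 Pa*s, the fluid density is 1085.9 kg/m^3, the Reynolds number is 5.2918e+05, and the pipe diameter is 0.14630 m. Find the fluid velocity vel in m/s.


vel = Re * mu / (rho * D)
vel = 5.2918e+05 * 0.00076203 / (1085.9 * 0.14630)
vel = 2.5383 m/s


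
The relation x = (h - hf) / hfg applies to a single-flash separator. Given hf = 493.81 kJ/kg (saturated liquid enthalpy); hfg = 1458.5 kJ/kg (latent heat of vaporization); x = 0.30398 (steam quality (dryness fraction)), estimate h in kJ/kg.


h = hf + x * hfg
h = 493.81 + 0.30398 * 1458.5
h = 937.16 kJ/kg


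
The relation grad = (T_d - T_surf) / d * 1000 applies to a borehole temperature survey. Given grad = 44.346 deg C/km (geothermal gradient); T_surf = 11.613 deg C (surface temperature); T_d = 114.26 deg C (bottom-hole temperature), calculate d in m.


d = (T_d - T_surf) / grad * 1000
d = (114.26 - 11.613) / 44.346 * 1000
d = 2314.7 m


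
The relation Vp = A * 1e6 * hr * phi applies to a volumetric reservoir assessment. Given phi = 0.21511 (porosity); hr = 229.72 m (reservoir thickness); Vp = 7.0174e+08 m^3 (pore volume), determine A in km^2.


A = Vp / (1e6 * hr * phi)
A = 7.0174e+08 / (1e6 * 229.72 * 0.21511)
A = 14.201 km^2


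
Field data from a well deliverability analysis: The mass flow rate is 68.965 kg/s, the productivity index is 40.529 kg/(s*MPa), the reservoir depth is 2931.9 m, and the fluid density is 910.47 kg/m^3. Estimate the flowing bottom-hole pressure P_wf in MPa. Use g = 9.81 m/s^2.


Step 1: P_i = rho*g*h/1e6 = 910.47*9.81*2931.9/1e6 = 26.18688 MPa
Step 2: P_wf = P_i - mdot/PI = 26.18688 - 68.965/40.529 = 24.485 MPa
P_wf = 24.485 MPa


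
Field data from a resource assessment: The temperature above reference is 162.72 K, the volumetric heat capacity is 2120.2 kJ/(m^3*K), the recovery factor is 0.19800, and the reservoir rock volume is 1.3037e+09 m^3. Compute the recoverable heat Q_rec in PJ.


Step 1: Q_s = Vr*rhoc*dT/1e12 = 1.3037e+09*2120.2*162.72/1e12 = 449.7751 PJ
Step 2: Q_rec = Q_s * RF = 449.7751 * 0.198 = 89.055 PJ
Q_rec = 89.055 PJ


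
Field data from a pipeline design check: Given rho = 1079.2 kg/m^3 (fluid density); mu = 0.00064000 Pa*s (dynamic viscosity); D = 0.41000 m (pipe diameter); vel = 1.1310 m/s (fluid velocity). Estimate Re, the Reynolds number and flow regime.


Step 1: Re = rho*vel*D/mu = 1079.2*1.131*0.41/0.00064 = 7.8193e+05
Step 2: Re = 7.8193e+05 > 4000, so flow is turbulent.
Re = 7.8193e+05 (turbulent)


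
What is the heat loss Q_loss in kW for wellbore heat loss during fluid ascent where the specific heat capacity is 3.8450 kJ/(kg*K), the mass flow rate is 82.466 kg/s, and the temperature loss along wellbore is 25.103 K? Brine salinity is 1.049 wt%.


Q_loss = mdot * cp * dT
Q_loss = 82.466 * 3.8450 * 25.103
Q_loss = 7959.7 kW


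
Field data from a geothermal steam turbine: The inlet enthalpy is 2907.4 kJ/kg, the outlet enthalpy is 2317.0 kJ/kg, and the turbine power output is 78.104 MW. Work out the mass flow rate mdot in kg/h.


mdot = P * 1000 / (h_in - h_out)
mdot = 78.104 * 1000 / (2907.4 - 2317.0)
mdot = 132.2900 kg/s
Convert: 132.2900 kg/s * 3600.0 = 4.7624e+05 kg/h
mdot = 4.7624e+05 kg/h


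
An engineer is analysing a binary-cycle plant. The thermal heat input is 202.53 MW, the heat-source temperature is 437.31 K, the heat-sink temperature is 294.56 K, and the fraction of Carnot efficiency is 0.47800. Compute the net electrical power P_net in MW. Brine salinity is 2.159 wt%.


Step 1: eta = (1 - Tc/Th)*f = (1 - 294.56/437.31)*0.478 = 0.1560323
Step 2: P_net = eta * Q_in = 0.1560323 * 202.53 = 31.601 MW
P_net = 31.601 MW


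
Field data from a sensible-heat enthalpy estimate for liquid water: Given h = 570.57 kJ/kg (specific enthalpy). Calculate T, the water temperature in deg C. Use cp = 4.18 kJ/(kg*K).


T = h / cp
T = 570.57 / 4.18
T = 136.50 deg C


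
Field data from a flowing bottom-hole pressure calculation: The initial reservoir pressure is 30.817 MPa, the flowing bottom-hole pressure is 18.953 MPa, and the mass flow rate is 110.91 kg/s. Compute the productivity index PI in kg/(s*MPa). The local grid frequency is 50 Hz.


PI = mdot / (P_i - P_wf)
PI = 110.91 / (30.817 - 18.953)
PI = 9.3484 kg/(s*MPa)


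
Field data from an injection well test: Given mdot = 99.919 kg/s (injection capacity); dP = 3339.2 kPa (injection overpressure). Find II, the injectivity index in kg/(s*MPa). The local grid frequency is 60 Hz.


II = mdot * 1000 / dP
II = 99.919 * 1000 / 3339.2
II = 29.923 kg/(s*MPa)


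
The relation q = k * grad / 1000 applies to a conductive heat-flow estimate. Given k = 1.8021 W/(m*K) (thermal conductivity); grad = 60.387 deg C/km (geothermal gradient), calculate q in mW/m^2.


q = k * grad / 1000
q = 1.8021 * 60.387 / 1000
q = 0.1088234 W/m^2
Convert: 0.1088234 W/m^2 * 1000.0 = 108.82 mW/m^2
q = 108.82 mW/m^2


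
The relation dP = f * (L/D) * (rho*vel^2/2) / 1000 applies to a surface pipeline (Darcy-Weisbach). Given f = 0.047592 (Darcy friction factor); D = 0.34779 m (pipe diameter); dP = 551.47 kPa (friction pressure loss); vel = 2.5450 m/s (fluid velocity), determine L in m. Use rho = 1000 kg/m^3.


L = dP*1000*D / (f*rho*vel^2/2)
L = 551.47*1000*0.34779 / (0.047592*1000*2.5450^2/2)
L = 1244.4 m


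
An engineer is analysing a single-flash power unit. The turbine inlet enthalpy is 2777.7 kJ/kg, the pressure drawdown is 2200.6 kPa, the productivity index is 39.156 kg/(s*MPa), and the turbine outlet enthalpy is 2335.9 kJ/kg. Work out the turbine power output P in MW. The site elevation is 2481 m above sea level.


Step 1: mdot = PI * dP / 1000 = 39.156 * 2200.6 / 1000 = 86.16669 kg/s
Step 2: P = mdot*(h_in - h_out)/1000 = 86.16669*(2777.7 - 2335.9)/1000 = 38.068 MW
P = 38.068 MW


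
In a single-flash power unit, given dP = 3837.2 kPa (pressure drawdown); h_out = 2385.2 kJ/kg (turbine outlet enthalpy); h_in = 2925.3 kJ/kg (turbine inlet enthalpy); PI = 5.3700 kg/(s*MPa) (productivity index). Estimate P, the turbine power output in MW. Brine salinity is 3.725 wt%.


Step 1: mdot = PI * dP / 1000 = 5.37 * 3837.2 / 1000 = 20.60576 kg/s
Step 2: P = mdot*(h_in - h_out)/1000 = 20.60576*(2925.3 - 2385.2)/1000 = 11.129 MW
P = 11.129 MW


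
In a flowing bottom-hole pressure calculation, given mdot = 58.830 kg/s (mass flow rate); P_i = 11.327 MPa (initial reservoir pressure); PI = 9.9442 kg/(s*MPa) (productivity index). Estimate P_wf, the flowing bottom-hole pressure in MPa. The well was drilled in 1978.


P_wf = P_i - mdot / PI
P_wf = 11.327 - 58.830 / 9.9442
P_wf = 5.4110 MPa


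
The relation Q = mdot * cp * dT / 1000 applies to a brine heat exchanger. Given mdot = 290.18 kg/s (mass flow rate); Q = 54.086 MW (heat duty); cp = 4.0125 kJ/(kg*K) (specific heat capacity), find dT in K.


dT = Q * 1000 / (mdot * cp)
dT = 54.086 * 1000 / (290.18 * 4.0125)
dT = 46.452 K


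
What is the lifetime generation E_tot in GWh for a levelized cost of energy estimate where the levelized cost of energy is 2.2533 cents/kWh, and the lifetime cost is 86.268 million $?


E_tot = C_tot / LCOE * 100
E_tot = 86.268 / 2.2533 * 100
E_tot = 3828.5 GWh


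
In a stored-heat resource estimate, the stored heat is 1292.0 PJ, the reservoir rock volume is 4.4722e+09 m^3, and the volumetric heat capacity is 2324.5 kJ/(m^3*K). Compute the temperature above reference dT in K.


dT = Q_s * 1e12 / (Vr * rhoc)
dT = 1292.0 * 1e12 / (4.4722e+09 * 2324.5)
dT = 124.28 K


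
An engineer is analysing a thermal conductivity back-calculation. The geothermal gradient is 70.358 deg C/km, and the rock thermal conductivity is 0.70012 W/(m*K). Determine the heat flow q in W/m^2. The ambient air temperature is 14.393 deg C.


q = k * grad / 1000
q = 0.70012 * 70.358 / 1000
q = 0.049259 W/m^2


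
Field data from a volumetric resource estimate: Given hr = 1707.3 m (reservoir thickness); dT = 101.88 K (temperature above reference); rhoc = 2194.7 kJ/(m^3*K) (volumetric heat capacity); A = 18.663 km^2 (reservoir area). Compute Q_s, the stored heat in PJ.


Step 1: Vr = A*1e6*hr = 18.663*1e6*1707.3 = 3.186334e+10 m^3
Step 2: Q_s = Vr*rhoc*dT/1e12 = 3.186334e+10*2194.7*101.88/1e12 = 7124.5 PJ
Q_s = 7124.5 PJ


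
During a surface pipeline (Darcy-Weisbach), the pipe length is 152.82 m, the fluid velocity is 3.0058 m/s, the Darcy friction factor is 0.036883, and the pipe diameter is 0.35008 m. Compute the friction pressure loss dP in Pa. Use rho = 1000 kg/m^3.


dP = f * (L/D) * (rho*vel^2/2) / 1000
dP = 0.036883 * (152.82/0.35008) * (1000*3.0058^2/2) / 1000
dP = 72.73263 kPa
Convert: 72.73263 kPa * 1000.0 = 72733 Pa
dP = 72733 Pa


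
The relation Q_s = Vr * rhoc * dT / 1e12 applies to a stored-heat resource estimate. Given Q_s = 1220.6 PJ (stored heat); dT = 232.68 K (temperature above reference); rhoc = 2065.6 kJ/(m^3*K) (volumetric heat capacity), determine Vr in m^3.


Vr = Q_s * 1e12 / (rhoc * dT)
Vr = 1220.6 * 1e12 / (2065.6 * 232.68)
Vr = 2.5396e+09 m^3


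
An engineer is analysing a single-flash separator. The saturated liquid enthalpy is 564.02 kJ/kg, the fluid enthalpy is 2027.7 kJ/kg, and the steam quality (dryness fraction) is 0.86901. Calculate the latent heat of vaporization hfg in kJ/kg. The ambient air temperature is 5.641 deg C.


hfg = (h - hf) / x
hfg = (2027.7 - 564.02) / 0.86901
hfg = 1684.3 kJ/kg


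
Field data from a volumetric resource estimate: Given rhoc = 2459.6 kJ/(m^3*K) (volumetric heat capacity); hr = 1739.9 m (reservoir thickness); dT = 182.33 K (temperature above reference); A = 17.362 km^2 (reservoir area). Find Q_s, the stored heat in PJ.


Step 1: Vr = A*1e6*hr = 17.362*1e6*1739.9 = 3.020814e+10 m^3
Step 2: Q_s = Vr*rhoc*dT/1e12 = 3.020814e+10*2459.6*182.33/1e12 = 13547 PJ
Q_s = 13547 PJ


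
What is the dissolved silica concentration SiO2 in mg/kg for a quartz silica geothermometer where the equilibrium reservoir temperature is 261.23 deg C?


SiO2 = 10^(5.19 - 1309/(T_eq + 273.15))
SiO2 = 10^(5.19 - 1309/(261.23 + 273.15))
SiO2 = 550.09 mg/kg


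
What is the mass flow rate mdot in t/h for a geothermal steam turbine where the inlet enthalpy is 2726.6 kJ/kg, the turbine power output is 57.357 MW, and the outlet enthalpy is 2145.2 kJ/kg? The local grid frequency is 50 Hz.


mdot = P * 1000 / (h_in - h_out)
mdot = 57.357 * 1000 / (2726.6 - 2145.2)
mdot = 98.65325 kg/s
Convert: 98.65325 kg/s * 3.6 = 355.15 t/h
mdot = 355.15 t/h


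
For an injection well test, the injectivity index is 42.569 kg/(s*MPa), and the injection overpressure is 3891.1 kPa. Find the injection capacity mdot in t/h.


mdot = II * dP / 1000
mdot = 42.569 * 3891.1 / 1000
mdot = 165.6402 kg/s
Convert: 165.6402 kg/s * 3.6 = 596.30 t/h
mdot = 596.30 t/h


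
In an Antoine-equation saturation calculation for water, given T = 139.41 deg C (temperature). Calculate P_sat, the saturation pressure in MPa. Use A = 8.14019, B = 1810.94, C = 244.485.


P_sat = 10^(A - B/(C + T)) / 760 * 0.101325
P_sat = 10^(8.14019 - 1810.94/(244.485 + 139.41)) / 760 * 0.101325
P_sat = 0.35303 MPa


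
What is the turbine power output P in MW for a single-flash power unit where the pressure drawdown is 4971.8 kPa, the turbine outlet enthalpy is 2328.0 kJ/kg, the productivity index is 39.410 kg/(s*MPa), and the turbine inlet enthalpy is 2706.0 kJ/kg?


Step 1: mdot = PI * dP / 1000 = 39.41 * 4971.8 / 1000 = 195.9386 kg/s
Step 2: P = mdot*(h_in - h_out)/1000 = 195.9386*(2706.0 - 2328.0)/1000 = 74.065 MW
P = 74.065 MW


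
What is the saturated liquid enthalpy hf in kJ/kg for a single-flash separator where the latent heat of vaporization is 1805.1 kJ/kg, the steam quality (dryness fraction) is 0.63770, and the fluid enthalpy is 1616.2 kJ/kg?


hf = h - x * hfg
hf = 1616.2 - 0.63770 * 1805.1
hf = 465.09 kJ/kg


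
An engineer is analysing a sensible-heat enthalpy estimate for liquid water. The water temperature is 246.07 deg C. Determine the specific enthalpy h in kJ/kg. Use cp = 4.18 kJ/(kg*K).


h = cp * T
h = 4.18 * 246.07
h = 1028.6 kJ/kg
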